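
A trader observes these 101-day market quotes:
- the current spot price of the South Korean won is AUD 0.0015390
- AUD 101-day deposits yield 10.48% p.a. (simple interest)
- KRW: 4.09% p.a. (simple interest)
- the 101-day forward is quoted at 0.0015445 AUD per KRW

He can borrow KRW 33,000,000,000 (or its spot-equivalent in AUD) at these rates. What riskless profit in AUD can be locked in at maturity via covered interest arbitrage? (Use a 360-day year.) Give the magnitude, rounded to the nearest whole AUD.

T = 101/360 years.
Route A — deposit KRW, sell forward: 33,000,000,000 × 1.0114747222 × 0.0015445 = AUD 51,553,349.38.
Route B — convert at spot, deposit AUD: 33,000,000,000 × 0.0015390 × 1.0294022222 = AUD 52,280,250.66.
The quoted forward undervalues KRW, so borrow KRW, convert to AUD at spot, deposit the AUD at 10.48%, and buy KRW forward at 0.0015445 to cover the loan.
Arbitrage profit = |51,553,349.38 − 52,280,250.66| = AUD 726,901.

AUD 726,901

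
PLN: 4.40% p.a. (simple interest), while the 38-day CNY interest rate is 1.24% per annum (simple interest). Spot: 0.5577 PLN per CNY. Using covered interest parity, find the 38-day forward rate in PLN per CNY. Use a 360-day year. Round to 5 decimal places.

0.55956

T = 38/360 years.
Growth of 1 PLN over T: 1 + 0.0440×38/360 = 1.0046444.
Growth of 1 CNY over T: 1 + 0.0124×38/360 = 1.0013089.
Forward (PLN per CNY) = 0.5577 × 1.0046444 / 1.0013089 = 0.5595578.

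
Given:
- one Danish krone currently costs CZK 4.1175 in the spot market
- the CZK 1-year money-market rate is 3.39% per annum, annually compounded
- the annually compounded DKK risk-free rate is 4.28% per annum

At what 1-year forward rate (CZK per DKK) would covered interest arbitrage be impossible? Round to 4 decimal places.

4.0824

T = 1 year.
CZK accumulates by (1 + 0.0339)^1 = 1.033900.
Growth of 1 DKK over T: (1 + 0.0428)^1 = 1.042800.
So F = 4.1175 × 1.033900 / 1.042800 = 4.082358 (CZK/DKK).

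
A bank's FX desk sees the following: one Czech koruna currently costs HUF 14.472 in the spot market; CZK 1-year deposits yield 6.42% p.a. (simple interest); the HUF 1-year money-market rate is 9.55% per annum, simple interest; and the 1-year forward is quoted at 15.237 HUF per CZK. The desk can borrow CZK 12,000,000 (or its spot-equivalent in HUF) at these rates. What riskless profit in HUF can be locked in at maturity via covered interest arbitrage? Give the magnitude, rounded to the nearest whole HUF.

T = 1 year.
Keep in CZK, deliver into the forward: 12,000,000·1.064200·15.237 = HUF 194,582,584.80.
Swap to HUF now, deposit: 12,000,000·14.472·1.095500 = HUF 190,248,912.00.
The quoted forward overvalues CZK, so borrow HUF, buy CZK at spot, deposit the CZK at 6.42%, and sell the proceeds forward at 15.237.
The gap between the two covered legs is HUF 4,333,673.

HUF 4,333,673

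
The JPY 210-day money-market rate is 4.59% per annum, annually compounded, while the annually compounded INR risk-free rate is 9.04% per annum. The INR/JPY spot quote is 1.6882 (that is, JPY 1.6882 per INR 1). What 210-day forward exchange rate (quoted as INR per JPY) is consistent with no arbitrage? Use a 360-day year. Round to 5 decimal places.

T = 210/360 years.
Growth of 1 JPY over T: (1 + 0.0459)^(210/360) = 1.0265244.
Growth of 1 INR over T: (1 + 0.0904)^(210/360) = 1.0517804.
Forward (JPY per INR) = 1.6882 × 1.0265244 / 1.0517804 = 1.647662.
Quoted the other way: 1/1.647662 = 0.60692 INR per JPY.

0.60692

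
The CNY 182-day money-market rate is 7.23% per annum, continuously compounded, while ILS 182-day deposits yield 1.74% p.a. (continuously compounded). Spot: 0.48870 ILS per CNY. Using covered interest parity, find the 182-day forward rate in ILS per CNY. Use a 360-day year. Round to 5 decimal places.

0.47532

T = 182/360 years.
ILS growth factor: e^(0.0174×182/360) = 1.0088355.
CNY accumulates by e^(0.0723×182/360) = 1.0372279.
So F = 0.4887 × 1.0088355 / 1.0372279 = 0.4753226 (ILS/CNY).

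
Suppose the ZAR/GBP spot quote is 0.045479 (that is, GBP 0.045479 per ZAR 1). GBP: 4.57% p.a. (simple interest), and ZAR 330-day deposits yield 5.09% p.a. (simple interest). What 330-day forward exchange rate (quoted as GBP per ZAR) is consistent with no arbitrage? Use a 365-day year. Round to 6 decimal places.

T = 330/365 years.
Growth of 1 GBP over T: 1 + 0.0457×330/365 = 1.0413178.
ZAR accumulates by 1 + 0.0509×330/365 = 1.0460192.
Forward (GBP per ZAR) = 0.045479 × 1.0413178 / 1.0460192 = 0.04527459.

0.045275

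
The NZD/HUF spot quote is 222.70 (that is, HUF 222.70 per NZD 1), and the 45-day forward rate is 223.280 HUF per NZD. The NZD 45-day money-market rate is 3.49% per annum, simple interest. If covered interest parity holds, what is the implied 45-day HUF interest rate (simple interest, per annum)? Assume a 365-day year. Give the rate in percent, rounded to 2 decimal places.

5.61%

T = 45/365 years.
By CIP, F/S equals the HUF-to-NZD growth ratio: 223.28/222.7 = 1.0026044.
The NZD side grows by 1 + 0.0349×45/365 = 1.0043027.
Hence g_HUF = 1.0069183.
r = (1.0069183 − 1)/(45/365) = 0.056115 → 5.61%.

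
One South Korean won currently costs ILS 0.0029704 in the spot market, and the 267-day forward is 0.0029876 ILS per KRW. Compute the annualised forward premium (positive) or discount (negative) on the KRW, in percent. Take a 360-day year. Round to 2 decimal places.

+0.78%

T = 267/360 years.
KRW trades forward at +0.57905% vs spot over the period.
×(1/T) gives 0.78% p.a.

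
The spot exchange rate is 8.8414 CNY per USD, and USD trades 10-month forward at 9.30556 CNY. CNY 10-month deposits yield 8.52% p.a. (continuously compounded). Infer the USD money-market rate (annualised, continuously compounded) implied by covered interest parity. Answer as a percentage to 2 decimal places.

T = 10/12 years.
F/S = 9.30556/8.8414 = 1.0524985 = (growth of CNY) / (growth of USD).
CNY growth factor: e^(0.0852×10/12) = 1.0735812.
Hence g_USD = 1.0200311.
Take logs: ln 1.0200311 / (10/12) = 0.023800, so 2.38%.

2.38%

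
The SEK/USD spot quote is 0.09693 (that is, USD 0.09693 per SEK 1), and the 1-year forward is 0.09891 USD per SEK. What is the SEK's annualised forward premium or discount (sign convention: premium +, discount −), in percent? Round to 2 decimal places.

+2.04%

T = 1 year.
SEK trades forward at +2.04271% vs spot over the period.
Per annum: 0.0204271 / 1 = 0.020427 = 2.04%.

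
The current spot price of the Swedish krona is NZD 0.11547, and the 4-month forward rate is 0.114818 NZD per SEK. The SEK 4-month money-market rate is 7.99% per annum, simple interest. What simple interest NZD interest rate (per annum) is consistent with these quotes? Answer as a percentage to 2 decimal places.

6.25%

T = 4/12 years.
By CIP, F/S equals the NZD-to-SEK growth ratio: 0.114818/0.11547 = 0.9943535.
The SEK side grows by 1 + 0.0799×4/12 = 1.0266333.
So the NZD growth factor = 1.0208364.
(1.0208364 − 1)/T = 0.062509, i.e. 6.25%.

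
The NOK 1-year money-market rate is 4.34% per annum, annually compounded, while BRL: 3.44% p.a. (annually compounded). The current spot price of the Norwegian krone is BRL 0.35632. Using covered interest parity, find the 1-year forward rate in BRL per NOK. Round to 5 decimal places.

0.35325

T = 1 year.
BRL accumulates by (1 + 0.0344)^1 = 1.034400.
Growth of 1 NOK over T: (1 + 0.0434)^1 = 1.043400.
So F = 0.35632 × 1.034400 / 1.043400 = 0.3532465 (BRL/NOK).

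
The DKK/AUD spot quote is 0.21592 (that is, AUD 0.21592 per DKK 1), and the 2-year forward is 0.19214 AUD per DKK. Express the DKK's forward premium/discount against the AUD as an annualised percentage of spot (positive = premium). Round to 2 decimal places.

T = 2 years.
Period premium: (0.19214 − 0.21592)/0.21592 = -0.1101334.
Annualise by dividing by T: -0.1101334 / 2 = -0.055067 → -5.51%.

-5.51%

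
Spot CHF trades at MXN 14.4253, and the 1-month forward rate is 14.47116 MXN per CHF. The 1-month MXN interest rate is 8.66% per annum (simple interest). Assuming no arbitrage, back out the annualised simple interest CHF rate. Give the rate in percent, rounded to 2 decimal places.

T = 1/12 years.
F/S = 14.47116/14.4253 = 1.0031791 = (growth of MXN) / (growth of CHF).
MXN growth factor: 1 + 0.0866×1/12 = 1.0072167.
So the CHF growth factor = 1.0040248.
r = (1.0040248 − 1)/(1/12) = 0.048298 → 4.83%.

4.83%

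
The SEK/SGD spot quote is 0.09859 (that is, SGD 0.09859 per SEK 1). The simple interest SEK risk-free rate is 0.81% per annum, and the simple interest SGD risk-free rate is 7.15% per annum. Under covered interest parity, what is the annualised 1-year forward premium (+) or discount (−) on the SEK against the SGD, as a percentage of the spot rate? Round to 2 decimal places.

T = 1 year.
No-arbitrage forward: 0.09859 × 1.071500 / 1.008100 = 0.10479038 SGD/SEK.
(F − S)/S ÷ T = (0.10479038 − 0.09859)/0.09859/1 = 0.062891 → 6.29%.

+6.29%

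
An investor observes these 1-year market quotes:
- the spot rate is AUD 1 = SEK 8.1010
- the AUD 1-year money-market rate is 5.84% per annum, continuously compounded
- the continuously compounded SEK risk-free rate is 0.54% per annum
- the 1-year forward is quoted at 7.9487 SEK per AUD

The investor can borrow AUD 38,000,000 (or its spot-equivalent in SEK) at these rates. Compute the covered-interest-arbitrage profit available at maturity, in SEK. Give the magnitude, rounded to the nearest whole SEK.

T = 1 year.
Route A — deposit AUD, sell forward: 38,000,000 × 1.0601389665 × 7.9487 = SEK 320,215,610.91.
Route B — convert at spot, deposit SEK: 38,000,000 × 8.1010 × 1.00541460628 = SEK 309,504,821.57.
The quoted forward overvalues AUD, so borrow SEK, buy AUD at spot, deposit the AUD at 5.84%, and sell the proceeds forward at 7.9487.
The gap between the two covered legs is SEK 10,710,789.

SEK 10,710,789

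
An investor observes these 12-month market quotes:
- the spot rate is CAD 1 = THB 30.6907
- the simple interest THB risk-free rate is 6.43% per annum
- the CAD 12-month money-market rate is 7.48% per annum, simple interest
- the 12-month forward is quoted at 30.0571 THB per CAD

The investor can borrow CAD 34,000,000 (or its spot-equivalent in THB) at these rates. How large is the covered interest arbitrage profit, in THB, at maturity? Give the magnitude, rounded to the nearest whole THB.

THB 12,197,192

T = 1 year.
Keep in CAD, deliver into the forward: 34,000,000·1.074800·30.0571 = THB 1,098,382,616.72.
Swap to THB now, deposit: 34,000,000·30.6907·1.064300 = THB 1,110,579,808.34.
The quoted forward undervalues CAD, so borrow CAD, convert to THB at spot, deposit the THB at 6.43%, and buy CAD forward at 30.0571 to cover the loan.
Arbitrage profit = |1,098,382,616.72 − 1,110,579,808.34| = THB 12,197,192.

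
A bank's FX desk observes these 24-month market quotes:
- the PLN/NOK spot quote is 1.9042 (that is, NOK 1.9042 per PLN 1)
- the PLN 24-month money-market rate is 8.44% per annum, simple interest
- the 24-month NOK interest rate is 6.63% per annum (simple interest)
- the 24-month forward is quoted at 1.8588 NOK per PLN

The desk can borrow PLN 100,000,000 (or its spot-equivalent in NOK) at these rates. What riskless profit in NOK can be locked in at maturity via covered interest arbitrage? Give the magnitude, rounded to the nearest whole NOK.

T = 2 years.
Keep in PLN, deliver into the forward: 100,000,000·1.168800·1.8588 = NOK 217,256,544.00.
Swap to NOK now, deposit: 100,000,000·1.9042·1.132600 = NOK 215,669,692.00.
The quoted forward overvalues PLN, so borrow NOK, buy PLN at spot, deposit the PLN at 8.44%, and sell the proceeds forward at 1.8588.
Profit = 217,256,544.00 − 215,669,692.00 = NOK 1,586,852.

NOK 1,586,852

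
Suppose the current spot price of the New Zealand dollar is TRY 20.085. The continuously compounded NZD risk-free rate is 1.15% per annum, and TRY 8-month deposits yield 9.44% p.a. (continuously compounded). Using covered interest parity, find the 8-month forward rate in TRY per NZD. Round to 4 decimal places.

T = 8/12 years.
TRY growth factor: e^(0.0944×8/12) = 1.06495584.
Growth of 1 NZD over T: e^(0.0115×8/12) = 1.00769613.
So F = 20.085 × 1.06495584 / 1.00769613 = 21.226278 (TRY/NZD).

21.2263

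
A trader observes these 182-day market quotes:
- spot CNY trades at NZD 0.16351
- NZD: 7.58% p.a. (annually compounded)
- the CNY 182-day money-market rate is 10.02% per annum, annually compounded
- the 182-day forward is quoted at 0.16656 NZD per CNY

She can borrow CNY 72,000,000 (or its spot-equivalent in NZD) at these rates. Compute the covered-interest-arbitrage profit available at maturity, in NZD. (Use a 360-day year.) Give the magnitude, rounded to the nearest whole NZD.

NZD 369,755

T = 182/360 years.
Invest the CNY and cover forward: 72,000,000 × 1.0494607929 × 0.16656 = NZD 12,585,469.66.
Convert at spot and invest in NZD: 72,000,000 × 0.16351 × 1.0376288931 = NZD 12,215,714.42.
The quoted forward overvalues CNY, so borrow NZD, buy CNY at spot, deposit the CNY at 10.02%, and sell the proceeds forward at 0.16656.
Arbitrage profit = |12,585,469.66 − 12,215,714.42| = NZD 369,755.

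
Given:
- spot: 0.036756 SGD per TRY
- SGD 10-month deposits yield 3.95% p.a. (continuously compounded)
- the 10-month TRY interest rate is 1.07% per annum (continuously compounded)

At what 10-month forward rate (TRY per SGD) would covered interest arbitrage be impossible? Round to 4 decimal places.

26.5613

T = 10/12 years.
SGD growth factor: e^(0.0395×10/12) = 1.03346441.
TRY accumulates by e^(0.0107×10/12) = 1.00895654.
So F = 0.036756 × 1.03346441 / 1.00895654 = 0.037648815 (SGD/TRY).
Invert for TRY per SGD: 1 / 0.037648815 = 26.5613.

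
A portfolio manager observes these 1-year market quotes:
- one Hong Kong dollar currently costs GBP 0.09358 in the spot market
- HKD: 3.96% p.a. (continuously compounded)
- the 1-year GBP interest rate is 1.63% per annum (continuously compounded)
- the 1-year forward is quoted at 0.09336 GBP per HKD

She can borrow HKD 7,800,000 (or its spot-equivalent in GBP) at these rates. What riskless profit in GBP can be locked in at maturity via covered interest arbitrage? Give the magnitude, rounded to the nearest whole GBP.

T = 1 year.
Route A — deposit HKD, sell forward: 7,800,000 × 1.04039453 × 0.09336 = GBP 757,623.62.
Route B — convert at spot, deposit GBP: 7,800,000 × 0.09358 × 1.01643357 = GBP 741,919.26.
The quoted forward overvalues HKD, so borrow GBP, buy HKD at spot, deposit the HKD at 3.96%, and sell the proceeds forward at 0.09336.
Profit = 757,623.62 − 741,919.26 = GBP 15,704.

GBP 15,704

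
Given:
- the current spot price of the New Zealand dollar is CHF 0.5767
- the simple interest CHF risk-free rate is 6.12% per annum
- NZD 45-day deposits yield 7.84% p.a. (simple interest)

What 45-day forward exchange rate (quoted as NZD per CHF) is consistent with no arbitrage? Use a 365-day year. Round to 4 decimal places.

T = 45/365 years.
CHF accumulates by 1 + 0.0612×45/365 = 1.0075452.
Growth of 1 NZD over T: 1 + 0.0784×45/365 = 1.0096658.
CIP: F = S · (grow CHF)/(grow NZD) = 0.5767 × 1.0075452/1.0096658 = 0.5754888 CHF per NZD.
Invert for NZD per CHF: 1 / 0.5754888 = 1.7377.

1.7377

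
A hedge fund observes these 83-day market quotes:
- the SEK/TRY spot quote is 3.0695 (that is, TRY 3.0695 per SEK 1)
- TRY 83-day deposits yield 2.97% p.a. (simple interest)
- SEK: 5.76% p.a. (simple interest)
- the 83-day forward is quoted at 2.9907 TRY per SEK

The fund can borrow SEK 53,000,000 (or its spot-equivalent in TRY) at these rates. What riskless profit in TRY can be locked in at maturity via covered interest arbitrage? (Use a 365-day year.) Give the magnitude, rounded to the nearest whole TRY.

T = 83/365 years.
Keep in SEK, deliver into the forward: 53,000,000·1.01309808219·2.9907 = TRY 160,583,239.02.
Swap to TRY now, deposit: 53,000,000·3.0695·1.00675369863 = TRY 163,782,215.33.
The quoted forward undervalues SEK, so borrow SEK, convert to TRY at spot, deposit the TRY at 2.97%, and buy SEK forward at 2.9907 to cover the loan.
Profit = 163,782,215.33 − 160,583,239.02 = TRY 3,198,976.

TRY 3,198,976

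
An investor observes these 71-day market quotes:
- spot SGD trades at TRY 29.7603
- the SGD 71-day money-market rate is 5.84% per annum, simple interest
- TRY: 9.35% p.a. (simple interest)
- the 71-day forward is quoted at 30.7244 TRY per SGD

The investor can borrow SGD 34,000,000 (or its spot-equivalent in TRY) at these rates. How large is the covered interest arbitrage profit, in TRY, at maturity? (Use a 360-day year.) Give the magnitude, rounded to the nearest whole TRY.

T = 71/360 years.
Invest the SGD and cover forward: 34,000,000 × 1.011517777778 × 30.7244 = TRY 1,056,661,411.59.
Convert at spot and invest in TRY: 34,000,000 × 29.7603 × 1.018440277778 = TRY 1,030,508,998.76.
The quoted forward overvalues SGD, so borrow TRY, buy SGD at spot, deposit the SGD at 5.84%, and sell the proceeds forward at 30.7244.
Profit = 1,056,661,411.59 − 1,030,508,998.76 = TRY 26,152,413.

TRY 26,152,413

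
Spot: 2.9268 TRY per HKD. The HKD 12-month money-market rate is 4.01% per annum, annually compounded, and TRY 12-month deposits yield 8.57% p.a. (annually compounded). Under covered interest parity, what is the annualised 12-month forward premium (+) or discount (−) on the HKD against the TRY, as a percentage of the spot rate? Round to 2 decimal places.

T = 1 year.
F = S · g_TRY/g_HKD = 2.9268 × 1.085700/1.040100 = 3.0551166.
Annualised premium = (F − S)/S × (1/T) = (3.0551166 − 2.9268)/2.9268 ÷ 1 = 4.38%.

+4.38%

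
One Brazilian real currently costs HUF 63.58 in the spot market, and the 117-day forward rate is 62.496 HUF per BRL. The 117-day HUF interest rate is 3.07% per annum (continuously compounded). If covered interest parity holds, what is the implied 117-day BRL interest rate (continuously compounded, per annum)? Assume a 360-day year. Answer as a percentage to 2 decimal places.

T = 117/360 years.
By CIP, F/S equals the HUF-to-BRL growth ratio: 62.496/63.58 = 0.9829506.
The HUF side grows by e^(0.0307×117/360) = 1.0100274.
That pins the BRL growth at 1.0275465.
r = ln(1.0275465)/(117/360) = 0.083612 → 8.36%.

8.36%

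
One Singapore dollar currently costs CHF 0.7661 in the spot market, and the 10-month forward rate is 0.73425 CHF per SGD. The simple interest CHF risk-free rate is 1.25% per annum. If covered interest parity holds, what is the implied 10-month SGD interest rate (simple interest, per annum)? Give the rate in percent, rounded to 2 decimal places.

6.51%

T = 10/12 years.
F/S = 0.73425/0.7661 = 0.9584258 = (growth of CHF) / (growth of SGD).
The CHF side grows by 1 + 0.0125×10/12 = 1.0104167.
That pins the SGD growth at 1.0542461.
(1.0542461 − 1)/T = 0.065095, i.e. 6.51%.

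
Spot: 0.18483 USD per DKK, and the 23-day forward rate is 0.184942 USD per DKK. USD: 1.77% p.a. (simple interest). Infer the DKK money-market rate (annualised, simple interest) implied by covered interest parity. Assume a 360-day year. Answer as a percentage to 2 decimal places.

T = 23/360 years.
CIP gives F = S · g_USD/g_DKK, so g_USD/g_DKK = 0.184942/0.18483 = 1.0006060.
The USD side grows by 1 + 0.0177×23/360 = 1.0011308.
That pins the DKK growth at 1.0005245.
r = (1.0005245 − 1)/(23/360) = 0.008210 → 0.82%.

0.82%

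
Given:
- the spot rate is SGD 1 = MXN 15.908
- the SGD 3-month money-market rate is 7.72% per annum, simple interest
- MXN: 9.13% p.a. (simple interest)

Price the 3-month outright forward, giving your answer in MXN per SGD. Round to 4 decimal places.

15.9630

T = 3/12 years.
MXN growth factor: 1 + 0.0913×3/12 = 1.022825.
SGD accumulates by 1 + 0.0772×3/12 = 1.019300.
So F = 15.908 × 1.022825 / 1.019300 = 15.963014 (MXN/SGD).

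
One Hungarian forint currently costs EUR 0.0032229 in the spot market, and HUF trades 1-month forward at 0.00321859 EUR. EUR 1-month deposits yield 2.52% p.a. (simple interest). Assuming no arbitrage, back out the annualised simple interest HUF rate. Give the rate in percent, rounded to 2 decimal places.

T = 1/12 years.
By CIP, F/S equals the EUR-to-HUF growth ratio: 0.00321859/0.0032229 = 0.9986627.
The EUR side grows by 1 + 0.0252×1/12 = 1.002100.
That pins the HUF growth at 1.0034419.
(1.0034419 − 1)/T = 0.041303, i.e. 4.13%.

4.13%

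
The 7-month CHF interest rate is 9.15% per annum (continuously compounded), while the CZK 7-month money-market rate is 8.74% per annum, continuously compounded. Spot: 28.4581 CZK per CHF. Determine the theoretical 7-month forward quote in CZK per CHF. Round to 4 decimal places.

28.3901

T = 7/12 years.
CZK accumulates by e^(0.0874×7/12) = 1.05230535.
Growth of 1 CHF over T: e^(0.0915×7/12) = 1.05482513.
Forward (CZK per CHF) = 28.4581 × 1.05230535 / 1.05482513 = 28.390119.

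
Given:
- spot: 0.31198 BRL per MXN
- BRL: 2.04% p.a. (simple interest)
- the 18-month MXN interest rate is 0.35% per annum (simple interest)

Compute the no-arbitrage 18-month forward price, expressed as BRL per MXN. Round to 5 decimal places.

T = 18/12 years.
BRL growth factor: 1 + 0.0204×18/12 = 1.030600.
MXN growth factor: 1 + 0.0035×18/12 = 1.005250.
So F = 0.31198 × 1.030600 / 1.005250 = 0.3198474 (BRL/MXN).

0.31985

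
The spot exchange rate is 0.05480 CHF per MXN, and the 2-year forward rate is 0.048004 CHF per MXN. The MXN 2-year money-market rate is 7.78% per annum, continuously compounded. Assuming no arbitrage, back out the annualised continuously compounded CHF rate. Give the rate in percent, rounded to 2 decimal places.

1.16%

T = 2 years.
F/S = 0.048004/0.0548 = 0.8759854 = (growth of CHF) / (growth of MXN).
MXN growth factor: e^(0.0778×2) = 1.1683588.
That pins the CHF growth at 1.0234653.
r = ln(1.0234653)/2 = 0.011597 → 1.16%.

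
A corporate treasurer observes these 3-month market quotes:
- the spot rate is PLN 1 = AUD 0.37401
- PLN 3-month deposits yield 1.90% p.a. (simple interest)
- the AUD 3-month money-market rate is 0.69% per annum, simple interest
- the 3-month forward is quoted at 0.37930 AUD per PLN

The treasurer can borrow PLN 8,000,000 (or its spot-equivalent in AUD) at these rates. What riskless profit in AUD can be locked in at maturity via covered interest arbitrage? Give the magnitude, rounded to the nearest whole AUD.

T = 3/12 years.
Keep in PLN, deliver into the forward: 8,000,000·1.004750·0.37930 = AUD 3,048,813.40.
Swap to AUD now, deposit: 8,000,000·0.37401·1.001725 = AUD 2,997,241.34.
The quoted forward overvalues PLN, so borrow AUD, buy PLN at spot, deposit the PLN at 1.90%, and sell the proceeds forward at 0.37930.
The gap between the two covered legs is AUD 51,572.

AUD 51,572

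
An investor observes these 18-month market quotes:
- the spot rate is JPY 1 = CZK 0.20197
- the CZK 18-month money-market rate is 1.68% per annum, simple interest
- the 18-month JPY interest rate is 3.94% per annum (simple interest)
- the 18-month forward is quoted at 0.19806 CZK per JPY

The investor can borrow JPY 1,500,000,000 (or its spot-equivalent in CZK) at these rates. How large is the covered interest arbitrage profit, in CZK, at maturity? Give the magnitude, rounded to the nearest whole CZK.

T = 18/12 years.
Route A — deposit JPY, sell forward: 1,500,000,000 × 1.059100 × 0.19806 = CZK 314,648,019.00.
Route B — convert at spot, deposit CZK: 1,500,000,000 × 0.20197 × 1.025200 = CZK 310,589,466.00.
The quoted forward overvalues JPY, so borrow CZK, buy JPY at spot, deposit the JPY at 3.94%, and sell the proceeds forward at 0.19806.
Profit = 314,648,019.00 − 310,589,466.00 = CZK 4,058,553.

CZK 4,058,553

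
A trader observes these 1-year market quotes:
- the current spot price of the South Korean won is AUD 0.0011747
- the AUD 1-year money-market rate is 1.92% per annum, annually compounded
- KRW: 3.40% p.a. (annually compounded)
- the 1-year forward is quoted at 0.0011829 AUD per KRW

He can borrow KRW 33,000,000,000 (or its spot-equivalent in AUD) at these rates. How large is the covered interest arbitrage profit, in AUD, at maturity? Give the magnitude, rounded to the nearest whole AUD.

AUD 853,524

T = 1 year.
Keep in KRW, deliver into the forward: 33,000,000,000·1.034000·0.0011829 = AUD 40,362,913.80.
Swap to AUD now, deposit: 33,000,000,000·0.0011747·1.019200 = AUD 39,509,389.92.
The quoted forward overvalues KRW, so borrow AUD, buy KRW at spot, deposit the KRW at 3.40%, and sell the proceeds forward at 0.0011829.
Arbitrage profit = |40,362,913.80 − 39,509,389.92| = AUD 853,524.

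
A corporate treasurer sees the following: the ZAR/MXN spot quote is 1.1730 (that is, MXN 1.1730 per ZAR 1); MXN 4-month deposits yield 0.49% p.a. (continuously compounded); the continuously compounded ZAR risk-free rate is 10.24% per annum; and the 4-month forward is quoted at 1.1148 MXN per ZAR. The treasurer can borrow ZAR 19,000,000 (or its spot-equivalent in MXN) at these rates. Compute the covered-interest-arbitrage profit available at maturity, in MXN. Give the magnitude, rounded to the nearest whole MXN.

MXN 406,766

T = 4/12 years.
Route A — deposit ZAR, sell forward: 19,000,000 × 1.0347225605 × 1.1148 = MXN 21,916,665.50.
Route B — convert at spot, deposit MXN: 19,000,000 × 1.1730 × 1.0016346679 = MXN 22,323,431.84.
The quoted forward undervalues ZAR, so borrow ZAR, convert to MXN at spot, deposit the MXN at 0.49%, and buy ZAR forward at 1.1148 to cover the loan.
Arbitrage profit = |21,916,665.50 − 22,323,431.84| = MXN 406,766.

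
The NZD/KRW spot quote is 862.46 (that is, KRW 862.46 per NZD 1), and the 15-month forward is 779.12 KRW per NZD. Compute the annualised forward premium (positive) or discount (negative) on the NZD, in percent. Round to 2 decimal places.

-7.73%

T = 15/12 years.
(F − S)/S = (779.12 − 862.46)/862.46 = -0.0966306.
×(1/T) gives -7.73% p.a.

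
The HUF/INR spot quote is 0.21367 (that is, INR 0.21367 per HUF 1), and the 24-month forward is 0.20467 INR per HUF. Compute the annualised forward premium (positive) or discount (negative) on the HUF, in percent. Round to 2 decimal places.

-2.11%

T = 2 years.
(F − S)/S = (0.20467 − 0.21367)/0.21367 = -0.0421210.
Annualise by dividing by T: -0.0421210 / 2 = -0.021060 → -2.11%.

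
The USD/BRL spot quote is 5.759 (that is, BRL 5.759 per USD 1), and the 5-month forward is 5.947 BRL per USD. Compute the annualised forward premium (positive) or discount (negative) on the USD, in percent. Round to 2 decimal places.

+7.83%

T = 5/12 years.
USD trades forward at +3.26446% vs spot over the period.
×(1/T) gives 7.83% p.a.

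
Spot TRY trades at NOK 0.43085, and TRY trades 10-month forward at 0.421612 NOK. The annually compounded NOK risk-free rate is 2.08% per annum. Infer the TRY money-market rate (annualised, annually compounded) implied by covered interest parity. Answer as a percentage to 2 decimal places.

4.77%

T = 10/12 years.
CIP gives F = S · g_NOK/g_TRY, so g_NOK/g_TRY = 0.421612/0.43085 = 0.9785587.
The NOK side grows by (1 + 0.0208)^(10/12) = 1.0173035.
That pins the TRY growth at 1.0395937.
r = 1.0395937^(12/10) − 1 = 0.047699 → 4.77%.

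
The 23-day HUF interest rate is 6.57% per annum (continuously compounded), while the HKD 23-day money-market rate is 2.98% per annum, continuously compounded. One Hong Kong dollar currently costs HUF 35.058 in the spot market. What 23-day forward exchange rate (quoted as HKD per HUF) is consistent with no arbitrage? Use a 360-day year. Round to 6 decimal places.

T = 23/360 years.
Growth of 1 HUF over T: e^(0.0657×23/360) = 1.0042063.
HKD growth factor: e^(0.0298×23/360) = 1.0019057.
CIP: F = S · (grow HUF)/(grow HKD) = 35.058 × 1.0042063/1.0019057 = 35.13850 HUF per HKD.
Invert for HKD per HUF: 1 / 35.13850 = 0.028459.

0.028459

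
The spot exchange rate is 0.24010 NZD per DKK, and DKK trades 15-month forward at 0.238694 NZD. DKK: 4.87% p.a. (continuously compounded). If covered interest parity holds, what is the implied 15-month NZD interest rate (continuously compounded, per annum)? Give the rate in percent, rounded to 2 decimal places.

T = 15/12 years.
By CIP, F/S equals the NZD-to-DKK growth ratio: 0.238694/0.2401 = 0.9941441.
DKK growth factor: e^(0.0487×15/12) = 1.0627661.
That pins the NZD growth at 1.0565426.
Take logs: ln 1.0565426 / (15/12) = 0.044002, so 4.40%.

4.40%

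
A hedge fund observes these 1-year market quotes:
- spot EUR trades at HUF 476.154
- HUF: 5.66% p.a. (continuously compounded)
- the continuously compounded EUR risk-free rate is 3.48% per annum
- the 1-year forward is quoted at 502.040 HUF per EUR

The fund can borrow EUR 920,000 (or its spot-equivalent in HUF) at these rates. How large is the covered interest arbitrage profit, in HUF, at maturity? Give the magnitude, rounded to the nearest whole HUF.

HUF 14,661,984

T = 1 year.
Route A — deposit EUR, sell forward: 920,000 × 1.03541260557 × 502.040 = HUF 478,233,060.94.
Route B — convert at spot, deposit HUF: 920,000 × 476.154 × 1.05823243275 = HUF 463,571,077.32.
The quoted forward overvalues EUR, so borrow HUF, buy EUR at spot, deposit the EUR at 3.48%, and sell the proceeds forward at 502.040.
Profit = 478,233,060.94 − 463,571,077.32 = HUF 14,661,984.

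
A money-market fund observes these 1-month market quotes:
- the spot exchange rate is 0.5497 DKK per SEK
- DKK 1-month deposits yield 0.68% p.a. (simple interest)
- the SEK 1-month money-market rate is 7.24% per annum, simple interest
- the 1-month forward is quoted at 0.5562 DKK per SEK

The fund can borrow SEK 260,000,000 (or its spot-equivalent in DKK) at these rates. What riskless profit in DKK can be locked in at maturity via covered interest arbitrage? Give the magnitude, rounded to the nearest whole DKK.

DKK 2,481,503

T = 1/12 years.
Keep in SEK, deliver into the forward: 260,000,000·1.00603333333·0.5562 = DKK 145,484,492.40.
Swap to DKK now, deposit: 260,000,000·0.5497·1.00056666667 = DKK 143,002,989.13.
The quoted forward overvalues SEK, so borrow DKK, buy SEK at spot, deposit the SEK at 7.24%, and sell the proceeds forward at 0.5562.
Arbitrage profit = |145,484,492.40 − 143,002,989.13| = DKK 2,481,503.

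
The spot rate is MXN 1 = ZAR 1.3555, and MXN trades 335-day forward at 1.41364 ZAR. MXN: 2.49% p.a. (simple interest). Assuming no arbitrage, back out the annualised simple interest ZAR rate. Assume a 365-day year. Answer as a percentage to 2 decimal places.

T = 335/365 years.
CIP gives F = S · g_ZAR/g_MXN, so g_ZAR/g_MXN = 1.41364/1.3555 = 1.0428919.
MXN growth factor: 1 + 0.0249×335/365 = 1.0228534.
Hence g_ZAR = 1.0667255.
r = (1.0667255 − 1)/(335/365) = 0.072701 → 7.27%.

7.27%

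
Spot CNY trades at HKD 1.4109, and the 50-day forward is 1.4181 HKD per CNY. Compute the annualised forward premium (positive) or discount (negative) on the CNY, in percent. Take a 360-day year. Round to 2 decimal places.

T = 50/360 years.
CNY trades forward at +0.51031% vs spot over the period.
×(1/T) gives 3.67% p.a.

+3.67%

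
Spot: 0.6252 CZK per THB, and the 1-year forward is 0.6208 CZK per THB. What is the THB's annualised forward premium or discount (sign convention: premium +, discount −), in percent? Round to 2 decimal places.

-0.70%

T = 1 year.
THB trades forward at -0.70377% vs spot over the period.
Annualise by dividing by T: -0.0070377 / 1 = -0.007038 → -0.70%.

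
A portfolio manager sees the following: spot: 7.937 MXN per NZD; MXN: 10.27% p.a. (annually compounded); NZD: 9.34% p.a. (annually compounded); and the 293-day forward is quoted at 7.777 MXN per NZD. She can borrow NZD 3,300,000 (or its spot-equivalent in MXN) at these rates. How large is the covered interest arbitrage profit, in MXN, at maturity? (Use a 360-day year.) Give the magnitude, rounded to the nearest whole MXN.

T = 293/360 years.
Route A — deposit NZD, sell forward: 3,300,000 × 1.0753797491 × 7.777 = MXN 27,598,653.42.
Route B — convert at spot, deposit MXN: 3,300,000 × 7.937 × 1.0828182963 = MXN 28,361,285.10.
The quoted forward undervalues NZD, so borrow NZD, convert to MXN at spot, deposit the MXN at 10.27%, and buy NZD forward at 7.777 to cover the loan.
The gap between the two covered legs is MXN 762,632.

MXN 762,632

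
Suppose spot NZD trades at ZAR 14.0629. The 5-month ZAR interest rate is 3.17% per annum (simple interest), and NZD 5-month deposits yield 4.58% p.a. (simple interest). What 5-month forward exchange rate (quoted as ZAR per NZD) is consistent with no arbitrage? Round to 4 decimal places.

T = 5/12 years.
Growth of 1 ZAR over T: 1 + 0.0317×5/12 = 1.01320833.
NZD accumulates by 1 + 0.0458×5/12 = 1.01908333.
So F = 14.0629 × 1.01320833 / 1.01908333 = 13.981828 (ZAR/NZD).

13.9818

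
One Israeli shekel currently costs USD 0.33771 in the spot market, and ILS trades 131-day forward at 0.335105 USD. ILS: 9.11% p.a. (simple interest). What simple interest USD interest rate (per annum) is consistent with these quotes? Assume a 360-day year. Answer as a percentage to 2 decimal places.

T = 131/360 years.
By CIP, F/S equals the USD-to-ILS growth ratio: 0.335105/0.33771 = 0.9922863.
The ILS side grows by 1 + 0.0911×131/360 = 1.0331503.
So the USD growth factor = 1.0251809.
r = (1.0251809 − 1)/(131/360) = 0.069199 → 6.92%.

6.92%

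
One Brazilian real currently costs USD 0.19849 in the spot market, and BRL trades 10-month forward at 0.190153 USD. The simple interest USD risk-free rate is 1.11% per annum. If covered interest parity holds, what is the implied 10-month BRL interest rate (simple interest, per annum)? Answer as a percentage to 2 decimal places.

6.42%

T = 10/12 years.
By CIP, F/S equals the USD-to-BRL growth ratio: 0.190153/0.19849 = 0.9579979.
The USD side grows by 1 + 0.0111×10/12 = 1.009250.
That pins the BRL growth at 1.0534992.
(1.0534992 − 1)/T = 0.064199, i.e. 6.42%.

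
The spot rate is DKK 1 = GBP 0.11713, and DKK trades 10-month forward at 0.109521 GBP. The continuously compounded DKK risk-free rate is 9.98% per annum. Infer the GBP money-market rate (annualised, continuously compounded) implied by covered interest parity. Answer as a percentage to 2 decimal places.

T = 10/12 years.
By CIP, F/S equals the GBP-to-DKK growth ratio: 0.109521/0.11713 = 0.9350380.
DKK growth factor: e^(0.0998×10/12) = 1.0867229.
So the GBP growth factor = 1.0161272.
Take logs: ln 1.0161272 / (10/12) = 0.019198, so 1.92%.

1.92%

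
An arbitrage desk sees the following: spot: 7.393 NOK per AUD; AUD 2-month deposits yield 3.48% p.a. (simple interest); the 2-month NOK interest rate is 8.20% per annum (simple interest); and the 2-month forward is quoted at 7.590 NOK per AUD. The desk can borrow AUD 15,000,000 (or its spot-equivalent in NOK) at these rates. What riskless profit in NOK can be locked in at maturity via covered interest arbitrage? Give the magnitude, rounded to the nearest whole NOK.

T = 2/12 years.
Keep in AUD, deliver into the forward: 15,000,000·1.005800·7.590 = NOK 114,510,330.00.
Swap to NOK now, deposit: 15,000,000·7.393·1.01366666667 = NOK 112,410,565.00.
The quoted forward overvalues AUD, so borrow NOK, buy AUD at spot, deposit the AUD at 3.48%, and sell the proceeds forward at 7.590.
Arbitrage profit = |114,510,330.00 − 112,410,565.00| = NOK 2,099,765.

NOK 2,099,765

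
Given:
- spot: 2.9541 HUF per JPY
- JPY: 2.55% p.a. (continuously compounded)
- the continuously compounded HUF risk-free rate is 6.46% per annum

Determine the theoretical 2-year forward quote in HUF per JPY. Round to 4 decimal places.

3.1944

T = 2 years.
Growth of 1 HUF over T: e^(0.0646×2) = 1.1379177.
JPY growth factor: e^(0.0255×2) = 1.0523229.
Forward (HUF per JPY) = 2.9541 × 1.1379177 / 1.0523229 = 3.194383.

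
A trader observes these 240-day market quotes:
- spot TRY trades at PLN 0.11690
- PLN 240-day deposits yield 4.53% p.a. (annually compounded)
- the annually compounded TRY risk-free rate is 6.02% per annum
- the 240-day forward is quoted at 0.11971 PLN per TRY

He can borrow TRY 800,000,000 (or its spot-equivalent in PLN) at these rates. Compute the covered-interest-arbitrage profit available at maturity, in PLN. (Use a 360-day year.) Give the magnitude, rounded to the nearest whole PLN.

PLN 3,250,524

T = 240/360 years.
Route A — deposit TRY, sell forward: 800,000,000 × 1.0397410721 × 0.11971 = PLN 99,573,922.99.
Route B — convert at spot, deposit PLN: 800,000,000 × 0.11690 × 1.0299764628 = PLN 96,323,398.80.
The quoted forward overvalues TRY, so borrow PLN, buy TRY at spot, deposit the TRY at 6.02%, and sell the proceeds forward at 0.11971.
Profit = 99,573,922.99 − 96,323,398.80 = PLN 3,250,524.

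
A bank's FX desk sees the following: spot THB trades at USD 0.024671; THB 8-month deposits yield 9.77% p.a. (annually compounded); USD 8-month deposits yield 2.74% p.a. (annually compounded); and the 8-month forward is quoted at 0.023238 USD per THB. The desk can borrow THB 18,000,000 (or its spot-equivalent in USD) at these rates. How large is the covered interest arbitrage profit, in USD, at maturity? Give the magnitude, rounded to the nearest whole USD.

T = 8/12 years.
Invest the THB and cover forward: 18,000,000 × 1.06411633 × 0.023238 = USD 445,102.83.
Convert at spot and invest in USD: 18,000,000 × 0.024671 × 1.01818425 = USD 452,153.23.
The quoted forward undervalues THB, so borrow THB, convert to USD at spot, deposit the USD at 2.74%, and buy THB forward at 0.023238 to cover the loan.
Arbitrage profit = |445,102.83 − 452,153.23| = USD 7,050.

USD 7,050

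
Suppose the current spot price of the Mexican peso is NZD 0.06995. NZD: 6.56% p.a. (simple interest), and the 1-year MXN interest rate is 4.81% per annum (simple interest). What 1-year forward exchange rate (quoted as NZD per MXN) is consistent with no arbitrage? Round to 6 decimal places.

0.071118

T = 1 year.
NZD growth factor: 1 + 0.0656×1 = 1.065600.
Growth of 1 MXN over T: 1 + 0.0481×1 = 1.048100.
CIP: F = S · (grow NZD)/(grow MXN) = 0.06995 × 1.065600/1.048100 = 0.07111795 NZD per MXN.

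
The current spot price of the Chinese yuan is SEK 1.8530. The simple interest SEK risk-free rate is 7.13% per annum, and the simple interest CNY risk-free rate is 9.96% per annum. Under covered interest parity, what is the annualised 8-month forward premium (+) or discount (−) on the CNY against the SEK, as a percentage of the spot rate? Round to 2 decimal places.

T = 8/12 years.
CIP forward (SEK per CNY) = 1.853 × 1.0475333/1.066400 = 1.8202168.
(F − S)/S ÷ T = (1.8202168 − 1.853)/1.853/(8/12) = -0.026538 → -2.65%.

-2.65%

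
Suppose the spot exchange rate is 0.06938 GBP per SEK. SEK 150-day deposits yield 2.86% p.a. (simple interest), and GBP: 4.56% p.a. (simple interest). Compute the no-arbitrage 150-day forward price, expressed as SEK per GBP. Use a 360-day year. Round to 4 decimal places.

14.3132

T = 150/360 years.
GBP growth factor: 1 + 0.0456×150/360 = 1.019000.
SEK accumulates by 1 + 0.0286×150/360 = 1.01191667.
Forward (GBP per SEK) = 0.06938 × 1.019000 / 1.01191667 = 0.069865654.
Invert for SEK per GBP: 1 / 0.069865654 = 14.3132.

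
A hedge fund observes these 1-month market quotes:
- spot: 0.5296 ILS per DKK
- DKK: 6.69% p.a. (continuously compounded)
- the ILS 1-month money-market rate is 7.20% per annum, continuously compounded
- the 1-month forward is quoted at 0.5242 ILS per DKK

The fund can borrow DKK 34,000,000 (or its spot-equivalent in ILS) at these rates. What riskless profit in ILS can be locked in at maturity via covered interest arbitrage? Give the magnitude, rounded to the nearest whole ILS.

T = 1/12 years.
Keep in DKK, deliver into the forward: 34,000,000·1.0055905692·0.5242 = ILS 17,922,439.60.
Swap to ILS now, deposit: 34,000,000·0.5296·1.0060180361 = ILS 18,114,763.17.
The quoted forward undervalues DKK, so borrow DKK, convert to ILS at spot, deposit the ILS at 7.20%, and buy DKK forward at 0.5242 to cover the loan.
Arbitrage profit = |17,922,439.60 − 18,114,763.17| = ILS 192,324.

ILS 192,324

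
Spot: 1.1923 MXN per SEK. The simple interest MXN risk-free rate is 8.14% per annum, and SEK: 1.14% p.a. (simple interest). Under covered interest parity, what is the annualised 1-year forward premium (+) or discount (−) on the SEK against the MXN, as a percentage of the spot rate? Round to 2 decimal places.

+6.92%

T = 1 year.
F = S · g_MXN/g_SEK = 1.1923 × 1.081400/1.011400 = 1.2748203.
(F − S)/S ÷ T = (1.2748203 − 1.1923)/1.1923/1 = 0.069211 → 6.92%.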